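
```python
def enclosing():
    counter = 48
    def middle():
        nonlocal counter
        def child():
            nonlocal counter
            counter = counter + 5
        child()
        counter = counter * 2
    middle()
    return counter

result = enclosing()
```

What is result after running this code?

Step 1: counter = 48.
Step 2: child() adds 5: counter = 48 + 5 = 53.
Step 3: middle() doubles: counter = 53 * 2 = 106.
Step 4: result = 106

The answer is 106.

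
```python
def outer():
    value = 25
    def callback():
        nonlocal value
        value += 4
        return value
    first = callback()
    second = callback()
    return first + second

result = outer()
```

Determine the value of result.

Step 1: value starts at 25.
Step 2: First call: value = 25 + 4 = 29, returns 29.
Step 3: Second call: value = 29 + 4 = 33, returns 33.
Step 4: result = 29 + 33 = 62

The answer is 62.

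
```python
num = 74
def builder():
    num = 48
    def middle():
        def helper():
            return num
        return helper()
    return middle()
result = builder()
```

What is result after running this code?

Step 1: builder() defines num = 48. middle() and helper() have no local num.
Step 2: helper() checks local (none), enclosing middle() (none), enclosing builder() and finds num = 48.
Step 3: result = 48

The answer is 48.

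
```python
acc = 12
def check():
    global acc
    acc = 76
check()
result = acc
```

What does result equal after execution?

Step 1: acc = 12 globally.
Step 2: check() declares global acc and sets it to 76.
Step 3: After check(), global acc = 76. result = 76

The answer is 76.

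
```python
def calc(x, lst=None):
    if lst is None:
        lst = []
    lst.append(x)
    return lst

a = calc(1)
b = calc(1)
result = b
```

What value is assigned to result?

Step 1: None default with guard creates a NEW list each call.
Step 2: a = [1] (fresh list). b = [1] (another fresh list).
Step 3: result = [1] (this is the fix for mutable default)

The answer is [1].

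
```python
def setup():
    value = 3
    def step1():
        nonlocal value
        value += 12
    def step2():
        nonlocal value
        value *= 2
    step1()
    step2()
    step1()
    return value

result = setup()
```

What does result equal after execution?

Step 1: value = 3.
Step 2: step1(): value = 3 + 12 = 15.
Step 3: step2(): value = 15 * 2 = 30.
Step 4: step1(): value = 30 + 12 = 42. result = 42

The answer is 42.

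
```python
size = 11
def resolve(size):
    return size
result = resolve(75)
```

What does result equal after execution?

Step 1: Global size = 11.
Step 2: resolve(75) takes parameter size = 75, which shadows the global.
Step 3: result = 75

The answer is 75.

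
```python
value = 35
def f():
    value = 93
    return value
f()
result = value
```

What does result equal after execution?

Step 1: value = 35 globally.
Step 2: f() creates a LOCAL value = 93 (no global keyword!).
Step 3: The global value is unchanged. result = 35

The answer is 35.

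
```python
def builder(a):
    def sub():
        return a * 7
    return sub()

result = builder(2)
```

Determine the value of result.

Step 1: builder(2) binds parameter a = 2.
Step 2: sub() accesses a = 2 from enclosing scope.
Step 3: result = 2 * 7 = 14

The answer is 14.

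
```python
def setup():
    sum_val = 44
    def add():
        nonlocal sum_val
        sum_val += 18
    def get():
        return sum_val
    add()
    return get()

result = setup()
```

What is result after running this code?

Step 1: sum_val = 44. add() modifies it via nonlocal, get() reads it.
Step 2: add() makes sum_val = 44 + 18 = 62.
Step 3: get() returns 62. result = 62

The answer is 62.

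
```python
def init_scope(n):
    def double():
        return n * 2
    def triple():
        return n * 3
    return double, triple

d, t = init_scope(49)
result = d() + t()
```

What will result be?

Step 1: Both closures capture the same n = 49.
Step 2: d() = 49 * 2 = 98, t() = 49 * 3 = 147.
Step 3: result = 98 + 147 = 245

The answer is 245.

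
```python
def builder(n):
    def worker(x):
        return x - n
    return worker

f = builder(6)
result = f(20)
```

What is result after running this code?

Step 1: builder(6) creates a closure capturing n = 6.
Step 2: f(20) computes 20 - 6 = 14.
Step 3: result = 14

The answer is 14.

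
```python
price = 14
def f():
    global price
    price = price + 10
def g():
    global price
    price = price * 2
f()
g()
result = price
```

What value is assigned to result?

Step 1: price = 14.
Step 2: f() adds 10: price = 14 + 10 = 24.
Step 3: g() doubles: price = 24 * 2 = 48.
Step 4: result = 48

The answer is 48.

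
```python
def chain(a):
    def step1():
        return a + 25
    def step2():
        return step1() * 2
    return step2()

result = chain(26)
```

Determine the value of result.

Step 1: chain(26) captures a = 26.
Step 2: step2() calls step1() which returns 26 + 25 = 51.
Step 3: step2() returns 51 * 2 = 102

The answer is 102.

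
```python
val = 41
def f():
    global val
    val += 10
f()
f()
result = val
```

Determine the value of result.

Step 1: val = 41.
Step 2: First f(): val = 41 + 10 = 51.
Step 3: Second f(): val = 51 + 10 = 61. result = 61

The answer is 61.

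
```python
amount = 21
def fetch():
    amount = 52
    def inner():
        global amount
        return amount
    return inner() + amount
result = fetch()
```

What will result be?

Step 1: Global amount = 21. fetch() shadows with local amount = 52.
Step 2: inner() uses global keyword, so inner() returns global amount = 21.
Step 3: fetch() returns 21 + 52 = 73

The answer is 73.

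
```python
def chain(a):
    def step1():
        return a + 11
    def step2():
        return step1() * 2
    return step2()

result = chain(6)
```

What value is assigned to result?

Step 1: chain(6) captures a = 6.
Step 2: step2() calls step1() which returns 6 + 11 = 17.
Step 3: step2() returns 17 * 2 = 34

The answer is 34.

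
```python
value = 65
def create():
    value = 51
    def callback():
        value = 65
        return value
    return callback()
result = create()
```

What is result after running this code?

Step 1: Three scopes define value: global (65), create (51), callback (65).
Step 2: callback() has its own local value = 65, which shadows both enclosing and global.
Step 3: result = 65 (local wins in LEGB)

The answer is 65.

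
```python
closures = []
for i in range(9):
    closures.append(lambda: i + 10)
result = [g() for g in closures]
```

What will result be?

Step 1: All lambdas capture i by reference. After the loop, i = 8.
Step 2: Each call returns 8 + 10 = 18.
Step 3: result = [18, 18, 18, 18, 18, 18, 18, 18, 18]

The answer is [18, 18, 18, 18, 18, 18, 18, 18, 18].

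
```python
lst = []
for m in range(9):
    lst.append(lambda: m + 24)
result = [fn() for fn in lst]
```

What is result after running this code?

Step 1: All lambdas capture m by reference. After the loop, m = 8.
Step 2: Each call returns 8 + 24 = 32.
Step 3: result = [32, 32, 32, 32, 32, 32, 32, 32, 32]

The answer is [32, 32, 32, 32, 32, 32, 32, 32, 32].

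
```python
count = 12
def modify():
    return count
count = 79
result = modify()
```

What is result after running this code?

Step 1: count is first set to 12, then reassigned to 79.
Step 2: modify() is called after the reassignment, so it looks up the current global count = 79.
Step 3: result = 79

The answer is 79.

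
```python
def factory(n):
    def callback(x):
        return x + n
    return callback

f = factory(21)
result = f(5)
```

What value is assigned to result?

Step 1: factory(21) creates a closure that captures n = 21.
Step 2: f(5) calls the closure with x = 5, returning 5 + 21 = 26.
Step 3: result = 26

The answer is 26.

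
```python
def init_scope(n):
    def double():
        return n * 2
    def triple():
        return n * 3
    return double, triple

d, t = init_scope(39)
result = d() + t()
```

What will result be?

Step 1: Both closures capture the same n = 39.
Step 2: d() = 39 * 2 = 78, t() = 39 * 3 = 117.
Step 3: result = 78 + 117 = 195

The answer is 195.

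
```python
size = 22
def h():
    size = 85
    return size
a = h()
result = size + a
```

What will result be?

Step 1: Global size = 22. h() returns local size = 85.
Step 2: a = 85. Global size still = 22.
Step 3: result = 22 + 85 = 107

The answer is 107.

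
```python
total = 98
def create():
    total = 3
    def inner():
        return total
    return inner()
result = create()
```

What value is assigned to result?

Step 1: total = 98 globally, but create() defines total = 3 locally.
Step 2: inner() looks up total. Not in local scope, so checks enclosing scope (create) and finds total = 3.
Step 3: result = 3

The answer is 3.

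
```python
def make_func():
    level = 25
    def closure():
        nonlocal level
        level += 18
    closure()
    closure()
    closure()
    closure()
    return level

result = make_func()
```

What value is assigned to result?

Step 1: level starts at 25.
Step 2: closure() is called 4 times, each adding 18.
Step 3: level = 25 + 18 * 4 = 97

The answer is 97.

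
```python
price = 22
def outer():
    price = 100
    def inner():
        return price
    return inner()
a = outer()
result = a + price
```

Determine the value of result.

Step 1: outer() has local price = 100. inner() reads from enclosing.
Step 2: outer() returns 100. Global price = 22 unchanged.
Step 3: result = 100 + 22 = 122

The answer is 122.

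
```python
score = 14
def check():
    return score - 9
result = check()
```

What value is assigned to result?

Step 1: score = 14 is defined globally.
Step 2: check() looks up score from global scope = 14, then computes 14 - 9 = 5.
Step 3: result = 5

The answer is 5.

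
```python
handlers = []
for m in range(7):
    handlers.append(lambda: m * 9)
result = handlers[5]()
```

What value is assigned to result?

Step 1: All lambdas reference the same variable m (late binding).
Step 2: After the loop, m = 6. Every lambda returns m * 9.
Step 3: handlers[5]() = 6 * 9 = 54

The answer is 54.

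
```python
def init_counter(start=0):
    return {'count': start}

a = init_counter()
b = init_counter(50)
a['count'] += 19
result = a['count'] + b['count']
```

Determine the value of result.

Step 1: init_counter() returns a new dict each call (immutable default 0).
Step 2: a = {'count': 0}, b = {'count': 50}.
Step 3: a['count'] += 19 = 19. result = 19 + 50 = 69

The answer is 69.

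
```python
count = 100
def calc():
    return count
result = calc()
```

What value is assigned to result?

Step 1: count = 100 is defined in the global scope.
Step 2: calc() looks up count. No local count exists, so Python checks the global scope via LEGB rule and finds count = 100.
Step 3: result = 100

The answer is 100.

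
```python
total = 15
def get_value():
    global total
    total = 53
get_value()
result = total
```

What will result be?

Step 1: total = 15 globally.
Step 2: get_value() declares global total and sets it to 53.
Step 3: After get_value(), global total = 53. result = 53

The answer is 53.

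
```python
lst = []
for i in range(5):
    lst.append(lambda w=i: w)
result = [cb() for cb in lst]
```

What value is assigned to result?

Step 1: Default arg w=i captures i at each iteration.
Step 2: Each lambda has its own default: 0, 1, ..., 4.
Step 3: result = [0, 1, 2, 3, 4]

The answer is [0, 1, 2, 3, 4].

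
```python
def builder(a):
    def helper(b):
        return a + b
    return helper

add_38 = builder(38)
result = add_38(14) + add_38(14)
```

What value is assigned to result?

Step 1: add_38 captures a = 38.
Step 2: add_38(14) = 38 + 14 = 52, called twice.
Step 3: result = 52 + 52 = 104

The answer is 104.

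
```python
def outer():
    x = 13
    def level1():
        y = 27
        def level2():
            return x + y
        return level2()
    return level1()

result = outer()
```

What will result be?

Step 1: x = 13 in outer. y = 27 in level1.
Step 2: level2() reads x = 13 and y = 27 from enclosing scopes.
Step 3: result = 13 + 27 = 40

The answer is 40.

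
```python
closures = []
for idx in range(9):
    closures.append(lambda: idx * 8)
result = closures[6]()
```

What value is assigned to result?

Step 1: All lambdas reference the same variable idx (late binding).
Step 2: After the loop, idx = 8. Every lambda returns idx * 8.
Step 3: closures[6]() = 8 * 8 = 64

The answer is 64.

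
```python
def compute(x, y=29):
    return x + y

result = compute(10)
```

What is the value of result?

Step 1: compute(10) uses default y = 29.
Step 2: Returns 10 + 29 = 39.
Step 3: result = 39

The answer is 39.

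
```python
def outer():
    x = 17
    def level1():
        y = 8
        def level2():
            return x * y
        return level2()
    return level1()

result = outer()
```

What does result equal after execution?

Step 1: x = 17 in outer. y = 8 in level1.
Step 2: level2() reads x = 17 and y = 8 from enclosing scopes.
Step 3: result = 17 * 8 = 136

The answer is 136.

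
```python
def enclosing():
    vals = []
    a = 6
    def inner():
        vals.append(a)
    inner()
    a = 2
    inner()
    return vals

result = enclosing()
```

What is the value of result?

Step 1: a = 6. inner() appends current a to vals.
Step 2: First inner(): appends 6. Then a = 2.
Step 3: Second inner(): appends 2 (closure sees updated a). result = [6, 2]

The answer is [6, 2].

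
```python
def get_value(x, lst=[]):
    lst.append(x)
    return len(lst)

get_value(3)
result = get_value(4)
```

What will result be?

Step 1: Mutable default list persists between calls.
Step 2: First call: lst = [3], len = 1. Second call: lst = [3, 4], len = 2.
Step 3: result = 2

The answer is 2.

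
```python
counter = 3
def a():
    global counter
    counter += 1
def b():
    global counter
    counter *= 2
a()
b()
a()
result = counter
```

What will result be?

Step 1: counter = 3.
Step 2: a(): counter = 3 + 1 = 4.
Step 3: b(): counter = 4 * 2 = 8.
Step 4: a(): counter = 8 + 1 = 9

The answer is 9.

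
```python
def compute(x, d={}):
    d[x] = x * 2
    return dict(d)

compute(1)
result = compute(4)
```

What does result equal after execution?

Step 1: Mutable default dict is shared across calls.
Step 2: First call adds 1: 2. Second call adds 4: 8.
Step 3: result = {1: 2, 4: 8}

The answer is {1: 2, 4: 8}.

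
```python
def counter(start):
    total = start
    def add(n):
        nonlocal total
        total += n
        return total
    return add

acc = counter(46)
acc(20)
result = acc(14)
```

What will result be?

Step 1: counter(46) creates closure with total = 46.
Step 2: First acc(20): total = 46 + 20 = 66.
Step 3: Second acc(14): total = 66 + 14 = 80. result = 80

The answer is 80.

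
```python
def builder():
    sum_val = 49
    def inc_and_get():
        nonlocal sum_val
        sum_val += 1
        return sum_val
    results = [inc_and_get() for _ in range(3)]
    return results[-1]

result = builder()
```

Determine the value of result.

Step 1: sum_val = 49.
Step 2: Three calls to inc_and_get(), each adding 1.
Step 3: Last value = 49 + 1 * 3 = 52

The answer is 52.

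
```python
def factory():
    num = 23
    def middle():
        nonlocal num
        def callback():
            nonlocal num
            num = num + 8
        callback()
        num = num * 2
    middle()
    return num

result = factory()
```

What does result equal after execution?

Step 1: num = 23.
Step 2: callback() adds 8: num = 23 + 8 = 31.
Step 3: middle() doubles: num = 31 * 2 = 62.
Step 4: result = 62

The answer is 62.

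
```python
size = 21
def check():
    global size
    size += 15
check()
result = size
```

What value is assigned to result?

Step 1: size = 21 globally.
Step 2: check() modifies global size: size += 15 = 36.
Step 3: result = 36

The answer is 36.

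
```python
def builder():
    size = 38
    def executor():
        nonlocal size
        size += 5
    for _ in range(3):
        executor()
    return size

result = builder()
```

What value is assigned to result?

Step 1: size = 38.
Step 2: executor() is called 3 times in a loop, each adding 5 via nonlocal.
Step 3: size = 38 + 5 * 3 = 53

The answer is 53.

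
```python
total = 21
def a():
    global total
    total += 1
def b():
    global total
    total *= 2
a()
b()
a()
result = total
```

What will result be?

Step 1: total = 21.
Step 2: a(): total = 21 + 1 = 22.
Step 3: b(): total = 22 * 2 = 44.
Step 4: a(): total = 44 + 1 = 45

The answer is 45.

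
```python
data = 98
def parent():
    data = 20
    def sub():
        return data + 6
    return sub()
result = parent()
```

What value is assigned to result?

Step 1: parent() shadows global data with data = 20.
Step 2: sub() finds data = 20 in enclosing scope, computes 20 + 6 = 26.
Step 3: result = 26

The answer is 26.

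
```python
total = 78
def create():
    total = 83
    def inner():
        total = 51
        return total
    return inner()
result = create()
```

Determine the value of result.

Step 1: Three scopes define total: global (78), create (83), inner (51).
Step 2: inner() has its own local total = 51, which shadows both enclosing and global.
Step 3: result = 51 (local wins in LEGB)

The answer is 51.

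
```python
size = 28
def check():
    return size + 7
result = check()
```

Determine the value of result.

Step 1: size = 28 is defined globally.
Step 2: check() looks up size from global scope = 28, then computes 28 + 7 = 35.
Step 3: result = 35

The answer is 35.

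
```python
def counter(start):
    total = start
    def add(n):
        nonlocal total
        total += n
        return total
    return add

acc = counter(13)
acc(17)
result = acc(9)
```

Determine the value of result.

Step 1: counter(13) creates closure with total = 13.
Step 2: First acc(17): total = 13 + 17 = 30.
Step 3: Second acc(9): total = 30 + 9 = 39. result = 39

The answer is 39.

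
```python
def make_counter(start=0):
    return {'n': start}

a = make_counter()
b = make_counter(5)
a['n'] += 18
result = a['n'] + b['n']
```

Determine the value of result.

Step 1: make_counter() returns a new dict each call (immutable default 0).
Step 2: a = {'n': 0}, b = {'n': 5}.
Step 3: a['n'] += 18 = 18. result = 18 + 5 = 23

The answer is 23.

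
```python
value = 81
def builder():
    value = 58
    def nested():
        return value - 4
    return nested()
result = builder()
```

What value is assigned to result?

Step 1: builder() shadows global value with value = 58.
Step 2: nested() finds value = 58 in enclosing scope, computes 58 - 4 = 54.
Step 3: result = 54

The answer is 54.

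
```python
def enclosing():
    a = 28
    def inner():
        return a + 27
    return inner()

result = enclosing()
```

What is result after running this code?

Step 1: enclosing() defines a = 28.
Step 2: inner() reads a = 28 from enclosing scope, returns 28 + 27 = 55.
Step 3: result = 55

The answer is 55.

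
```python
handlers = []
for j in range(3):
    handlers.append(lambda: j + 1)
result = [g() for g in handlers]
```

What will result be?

Step 1: All lambdas capture j by reference. After the loop, j = 2.
Step 2: Each call returns 2 + 1 = 3.
Step 3: result = [3, 3, 3]

The answer is [3, 3, 3].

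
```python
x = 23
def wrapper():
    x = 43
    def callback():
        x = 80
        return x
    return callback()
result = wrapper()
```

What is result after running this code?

Step 1: Three scopes define x: global (23), wrapper (43), callback (80).
Step 2: callback() has its own local x = 80, which shadows both enclosing and global.
Step 3: result = 80 (local wins in LEGB)

The answer is 80.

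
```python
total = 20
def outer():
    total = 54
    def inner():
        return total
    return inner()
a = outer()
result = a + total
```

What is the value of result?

Step 1: outer() has local total = 54. inner() reads from enclosing.
Step 2: outer() returns 54. Global total = 20 unchanged.
Step 3: result = 54 + 20 = 74

The answer is 74.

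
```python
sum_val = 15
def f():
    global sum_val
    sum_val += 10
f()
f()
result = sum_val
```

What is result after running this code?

Step 1: sum_val = 15.
Step 2: First f(): sum_val = 15 + 10 = 25.
Step 3: Second f(): sum_val = 25 + 10 = 35. result = 35

The answer is 35.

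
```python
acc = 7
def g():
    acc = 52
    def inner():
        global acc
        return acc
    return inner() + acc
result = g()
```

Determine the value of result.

Step 1: Global acc = 7. g() shadows with local acc = 52.
Step 2: inner() uses global keyword, so inner() returns global acc = 7.
Step 3: g() returns 7 + 52 = 59

The answer is 59.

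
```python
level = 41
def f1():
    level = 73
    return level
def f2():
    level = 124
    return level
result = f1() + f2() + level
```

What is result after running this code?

Step 1: Each function shadows global level with its own local.
Step 2: f1() returns 73, f2() returns 124.
Step 3: Global level = 41 is unchanged. result = 73 + 124 + 41 = 238

The answer is 238.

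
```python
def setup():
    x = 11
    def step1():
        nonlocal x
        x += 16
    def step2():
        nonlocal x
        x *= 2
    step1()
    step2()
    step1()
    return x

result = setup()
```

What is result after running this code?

Step 1: x = 11.
Step 2: step1(): x = 11 + 16 = 27.
Step 3: step2(): x = 27 * 2 = 54.
Step 4: step1(): x = 54 + 16 = 70. result = 70

The answer is 70.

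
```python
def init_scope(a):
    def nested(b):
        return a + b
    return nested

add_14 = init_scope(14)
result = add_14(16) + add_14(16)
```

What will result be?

Step 1: add_14 captures a = 14.
Step 2: add_14(16) = 14 + 16 = 30, called twice.
Step 3: result = 30 + 30 = 60

The answer is 60.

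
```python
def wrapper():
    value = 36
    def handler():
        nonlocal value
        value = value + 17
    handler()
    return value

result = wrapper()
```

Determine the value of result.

Step 1: wrapper() sets value = 36.
Step 2: handler() uses nonlocal to modify value in wrapper's scope: value = 36 + 17 = 53.
Step 3: wrapper() returns the modified value = 53

The answer is 53.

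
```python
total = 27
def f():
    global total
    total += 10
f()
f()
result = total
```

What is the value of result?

Step 1: total = 27.
Step 2: First f(): total = 27 + 10 = 37.
Step 3: Second f(): total = 37 + 10 = 47. result = 47

The answer is 47.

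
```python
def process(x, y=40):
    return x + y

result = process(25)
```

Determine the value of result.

Step 1: process(25) uses default y = 40.
Step 2: Returns 25 + 40 = 65.
Step 3: result = 65

The answer is 65.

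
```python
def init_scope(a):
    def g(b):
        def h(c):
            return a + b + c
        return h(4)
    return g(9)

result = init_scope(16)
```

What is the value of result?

Step 1: a = 16, b = 9, c = 4 across three nested scopes.
Step 2: h() accesses all three via LEGB rule.
Step 3: result = 16 + 9 + 4 = 29

The answer is 29.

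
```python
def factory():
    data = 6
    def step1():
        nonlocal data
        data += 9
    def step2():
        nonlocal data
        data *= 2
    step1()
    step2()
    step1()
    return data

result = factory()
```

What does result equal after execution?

Step 1: data = 6.
Step 2: step1(): data = 6 + 9 = 15.
Step 3: step2(): data = 15 * 2 = 30.
Step 4: step1(): data = 30 + 9 = 39. result = 39

The answer is 39.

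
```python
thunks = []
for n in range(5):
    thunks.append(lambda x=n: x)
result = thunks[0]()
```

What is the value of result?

Step 1: Default argument x=n captures n's value at each iteration.
Step 2: thunks[0] captured x = 0 when n was 0.
Step 3: result = 0

The answer is 0.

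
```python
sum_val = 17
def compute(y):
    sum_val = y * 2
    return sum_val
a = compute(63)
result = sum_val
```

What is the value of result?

Step 1: Global sum_val = 17.
Step 2: compute(63) creates local sum_val = 63 * 2 = 126.
Step 3: Global sum_val unchanged because no global keyword. result = 17

The answer is 17.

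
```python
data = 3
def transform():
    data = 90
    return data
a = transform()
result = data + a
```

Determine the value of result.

Step 1: Global data = 3. transform() returns local data = 90.
Step 2: a = 90. Global data still = 3.
Step 3: result = 3 + 90 = 93

The answer is 93.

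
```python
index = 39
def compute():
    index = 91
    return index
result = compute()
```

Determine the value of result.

Step 1: Global index = 39.
Step 2: compute() creates local index = 91, shadowing the global.
Step 3: Returns local index = 91. result = 91

The answer is 91.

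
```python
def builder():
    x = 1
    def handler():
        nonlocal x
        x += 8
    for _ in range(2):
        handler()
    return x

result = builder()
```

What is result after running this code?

Step 1: x = 1.
Step 2: handler() is called 2 times in a loop, each adding 8 via nonlocal.
Step 3: x = 1 + 8 * 2 = 17

The answer is 17.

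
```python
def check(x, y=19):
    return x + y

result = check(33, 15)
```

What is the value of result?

Step 1: check(33, 15) overrides default y with 15.
Step 2: Returns 33 + 15 = 48.
Step 3: result = 48

The answer is 48.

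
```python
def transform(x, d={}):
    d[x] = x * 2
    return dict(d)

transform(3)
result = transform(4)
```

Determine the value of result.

Step 1: Mutable default dict is shared across calls.
Step 2: First call adds 3: 6. Second call adds 4: 8.
Step 3: result = {3: 6, 4: 8}

The answer is {3: 6, 4: 8}.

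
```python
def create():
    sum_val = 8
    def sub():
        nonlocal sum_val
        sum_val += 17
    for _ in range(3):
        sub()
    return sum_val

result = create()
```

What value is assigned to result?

Step 1: sum_val = 8.
Step 2: sub() is called 3 times in a loop, each adding 17 via nonlocal.
Step 3: sum_val = 8 + 17 * 3 = 59

The answer is 59.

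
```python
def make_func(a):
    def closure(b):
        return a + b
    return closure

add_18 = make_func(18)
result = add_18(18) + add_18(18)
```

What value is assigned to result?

Step 1: add_18 captures a = 18.
Step 2: add_18(18) = 18 + 18 = 36, called twice.
Step 3: result = 36 + 36 = 72

The answer is 72.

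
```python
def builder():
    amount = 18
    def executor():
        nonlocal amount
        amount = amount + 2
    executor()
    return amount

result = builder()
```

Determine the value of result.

Step 1: builder() sets amount = 18.
Step 2: executor() uses nonlocal to modify amount in builder's scope: amount = 18 + 2 = 20.
Step 3: builder() returns the modified amount = 20

The answer is 20.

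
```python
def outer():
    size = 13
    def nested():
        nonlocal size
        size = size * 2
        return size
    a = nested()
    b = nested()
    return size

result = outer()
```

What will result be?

Step 1: size starts at 13.
Step 2: First nested(): size = 13 * 2 = 26.
Step 3: Second nested(): size = 26 * 2 = 52.
Step 4: result = 52

The answer is 52.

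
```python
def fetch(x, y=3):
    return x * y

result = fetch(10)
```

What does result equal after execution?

Step 1: fetch(10) uses default y = 3.
Step 2: Returns 10 * 3 = 30.
Step 3: result = 30

The answer is 30.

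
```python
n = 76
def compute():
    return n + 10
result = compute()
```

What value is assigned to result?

Step 1: n = 76 is defined globally.
Step 2: compute() looks up n from global scope = 76, then computes 76 + 10 = 86.
Step 3: result = 86

The answer is 86.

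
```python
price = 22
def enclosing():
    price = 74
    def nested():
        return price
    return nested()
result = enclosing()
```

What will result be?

Step 1: price = 22 globally, but enclosing() defines price = 74 locally.
Step 2: nested() looks up price. Not in local scope, so checks enclosing scope (enclosing) and finds price = 74.
Step 3: result = 74

The answer is 74.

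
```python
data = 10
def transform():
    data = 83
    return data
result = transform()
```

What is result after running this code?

Step 1: Global data = 10.
Step 2: transform() creates local data = 83, shadowing the global.
Step 3: Returns local data = 83. result = 83

The answer is 83.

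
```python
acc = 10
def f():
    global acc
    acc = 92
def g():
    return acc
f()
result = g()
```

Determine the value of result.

Step 1: acc = 10.
Step 2: f() sets global acc = 92.
Step 3: g() reads global acc = 92. result = 92

The answer is 92.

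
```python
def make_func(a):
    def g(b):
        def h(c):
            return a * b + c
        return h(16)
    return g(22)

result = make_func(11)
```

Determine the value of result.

Step 1: a = 11, b = 22, c = 16.
Step 2: h() computes a * b + c = 11 * 22 + 16 = 258.
Step 3: result = 258

The answer is 258.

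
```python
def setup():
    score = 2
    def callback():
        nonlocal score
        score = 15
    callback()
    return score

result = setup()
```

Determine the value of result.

Step 1: setup() sets score = 2.
Step 2: callback() uses nonlocal to reassign score = 15.
Step 3: result = 15

The answer is 15.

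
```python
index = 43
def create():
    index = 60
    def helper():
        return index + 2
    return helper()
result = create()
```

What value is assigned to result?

Step 1: create() shadows global index with index = 60.
Step 2: helper() finds index = 60 in enclosing scope, computes 60 + 2 = 62.
Step 3: result = 62

The answer is 62.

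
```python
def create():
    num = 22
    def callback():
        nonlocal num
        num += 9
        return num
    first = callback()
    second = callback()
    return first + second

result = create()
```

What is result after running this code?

Step 1: num starts at 22.
Step 2: First call: num = 22 + 9 = 31, returns 31.
Step 3: Second call: num = 31 + 9 = 40, returns 40.
Step 4: result = 31 + 40 = 71

The answer is 71.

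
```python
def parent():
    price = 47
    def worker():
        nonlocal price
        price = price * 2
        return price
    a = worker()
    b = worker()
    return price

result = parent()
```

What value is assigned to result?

Step 1: price starts at 47.
Step 2: First worker(): price = 47 * 2 = 94.
Step 3: Second worker(): price = 94 * 2 = 188.
Step 4: result = 188

The answer is 188.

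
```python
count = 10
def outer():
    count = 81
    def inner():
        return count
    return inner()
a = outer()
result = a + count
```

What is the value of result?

Step 1: outer() has local count = 81. inner() reads from enclosing.
Step 2: outer() returns 81. Global count = 10 unchanged.
Step 3: result = 81 + 10 = 91

The answer is 91.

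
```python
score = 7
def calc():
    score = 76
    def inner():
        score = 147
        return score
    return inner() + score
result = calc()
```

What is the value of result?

Step 1: calc() has local score = 76. inner() has local score = 147.
Step 2: inner() returns its local score = 147.
Step 3: calc() returns 147 + its own score (76) = 223

The answer is 223.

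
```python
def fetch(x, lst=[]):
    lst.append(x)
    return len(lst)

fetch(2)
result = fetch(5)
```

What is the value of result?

Step 1: Mutable default list persists between calls.
Step 2: First call: lst = [2], len = 1. Second call: lst = [2, 5], len = 2.
Step 3: result = 2

The answer is 2.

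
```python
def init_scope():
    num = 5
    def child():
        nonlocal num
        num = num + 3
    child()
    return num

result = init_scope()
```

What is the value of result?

Step 1: init_scope() sets num = 5.
Step 2: child() uses nonlocal to modify num in init_scope's scope: num = 5 + 3 = 8.
Step 3: init_scope() returns the modified num = 8

The answer is 8.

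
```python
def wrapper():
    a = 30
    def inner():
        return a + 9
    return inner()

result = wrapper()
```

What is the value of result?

Step 1: wrapper() defines a = 30.
Step 2: inner() reads a = 30 from enclosing scope, returns 30 + 9 = 39.
Step 3: result = 39

The answer is 39.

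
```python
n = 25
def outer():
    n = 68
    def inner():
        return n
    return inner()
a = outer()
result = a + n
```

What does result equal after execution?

Step 1: outer() has local n = 68. inner() reads from enclosing.
Step 2: outer() returns 68. Global n = 25 unchanged.
Step 3: result = 68 + 25 = 93

The answer is 93.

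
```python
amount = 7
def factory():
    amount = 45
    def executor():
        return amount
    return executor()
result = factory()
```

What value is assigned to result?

Step 1: amount = 7 globally, but factory() defines amount = 45 locally.
Step 2: executor() looks up amount. Not in local scope, so checks enclosing scope (factory) and finds amount = 45.
Step 3: result = 45

The answer is 45.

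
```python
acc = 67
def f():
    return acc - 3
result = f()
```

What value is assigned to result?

Step 1: acc = 67 is defined globally.
Step 2: f() looks up acc from global scope = 67, then computes 67 - 3 = 64.
Step 3: result = 64

The answer is 64.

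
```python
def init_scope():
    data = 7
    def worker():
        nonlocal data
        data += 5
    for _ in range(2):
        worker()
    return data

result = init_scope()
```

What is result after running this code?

Step 1: data = 7.
Step 2: worker() is called 2 times in a loop, each adding 5 via nonlocal.
Step 3: data = 7 + 5 * 2 = 17

The answer is 17.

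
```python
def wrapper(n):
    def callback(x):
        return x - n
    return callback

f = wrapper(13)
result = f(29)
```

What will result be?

Step 1: wrapper(13) creates a closure capturing n = 13.
Step 2: f(29) computes 29 - 13 = 16.
Step 3: result = 16

The answer is 16.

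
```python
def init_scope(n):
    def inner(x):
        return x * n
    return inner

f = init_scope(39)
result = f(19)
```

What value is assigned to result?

Step 1: init_scope(39) creates a closure capturing n = 39.
Step 2: f(19) computes 19 * 39 = 741.
Step 3: result = 741

The answer is 741.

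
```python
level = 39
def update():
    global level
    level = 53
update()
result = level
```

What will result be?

Step 1: level = 39 globally.
Step 2: update() declares global level and sets it to 53.
Step 3: After update(), global level = 53. result = 53

The answer is 53.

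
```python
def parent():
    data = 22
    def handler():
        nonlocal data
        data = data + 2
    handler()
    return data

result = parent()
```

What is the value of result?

Step 1: parent() sets data = 22.
Step 2: handler() uses nonlocal to modify data in parent's scope: data = 22 + 2 = 24.
Step 3: parent() returns the modified data = 24

The answer is 24.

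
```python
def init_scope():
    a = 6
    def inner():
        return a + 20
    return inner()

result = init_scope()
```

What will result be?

Step 1: init_scope() defines a = 6.
Step 2: inner() reads a = 6 from enclosing scope, returns 6 + 20 = 26.
Step 3: result = 26

The answer is 26.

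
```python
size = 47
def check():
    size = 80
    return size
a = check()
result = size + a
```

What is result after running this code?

Step 1: Global size = 47. check() returns local size = 80.
Step 2: a = 80. Global size still = 47.
Step 3: result = 47 + 80 = 127

The answer is 127.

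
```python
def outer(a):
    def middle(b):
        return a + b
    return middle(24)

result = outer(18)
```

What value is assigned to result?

Step 1: outer(18) passes a = 18.
Step 2: middle(24) has b = 24, reads a = 18 from enclosing.
Step 3: result = 18 + 24 = 42

The answer is 42.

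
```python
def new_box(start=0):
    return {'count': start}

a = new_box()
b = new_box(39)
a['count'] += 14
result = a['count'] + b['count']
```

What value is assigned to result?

Step 1: new_box() returns a new dict each call (immutable default 0).
Step 2: a = {'count': 0}, b = {'count': 39}.
Step 3: a['count'] += 14 = 14. result = 14 + 39 = 53

The answer is 53.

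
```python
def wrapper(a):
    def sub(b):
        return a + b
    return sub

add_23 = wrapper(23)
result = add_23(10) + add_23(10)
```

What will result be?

Step 1: add_23 captures a = 23.
Step 2: add_23(10) = 23 + 10 = 33, called twice.
Step 3: result = 33 + 33 = 66

The answer is 66.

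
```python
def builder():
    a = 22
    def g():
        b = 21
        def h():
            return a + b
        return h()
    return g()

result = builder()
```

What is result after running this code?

Step 1: builder() defines a = 22. g() defines b = 21.
Step 2: h() accesses both from enclosing scopes: a = 22, b = 21.
Step 3: result = 22 + 21 = 43

The answer is 43.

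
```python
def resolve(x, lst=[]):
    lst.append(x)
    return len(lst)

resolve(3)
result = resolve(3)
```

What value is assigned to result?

Step 1: Mutable default list persists between calls.
Step 2: First call: lst = [3], len = 1. Second call: lst = [3, 3], len = 2.
Step 3: result = 2

The answer is 2.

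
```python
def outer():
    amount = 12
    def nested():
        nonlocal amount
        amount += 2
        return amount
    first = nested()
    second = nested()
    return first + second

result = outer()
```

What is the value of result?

Step 1: amount starts at 12.
Step 2: First call: amount = 12 + 2 = 14, returns 14.
Step 3: Second call: amount = 14 + 2 = 16, returns 16.
Step 4: result = 14 + 16 = 30

The answer is 30.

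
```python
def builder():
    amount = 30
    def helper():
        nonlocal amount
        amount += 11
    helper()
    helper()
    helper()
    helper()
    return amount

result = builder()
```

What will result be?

Step 1: amount starts at 30.
Step 2: helper() is called 4 times, each adding 11.
Step 3: amount = 30 + 11 * 4 = 74

The answer is 74.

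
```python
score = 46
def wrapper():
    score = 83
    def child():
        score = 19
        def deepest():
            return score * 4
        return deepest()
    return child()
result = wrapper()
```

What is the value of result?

Step 1: deepest() looks up score through LEGB: not local, finds score = 19 in enclosing child().
Step 2: Returns 19 * 4 = 76.
Step 3: result = 76

The answer is 76.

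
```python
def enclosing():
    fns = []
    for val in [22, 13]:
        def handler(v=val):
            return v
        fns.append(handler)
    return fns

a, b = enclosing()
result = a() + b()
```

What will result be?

Step 1: Default argument v=val captures val at each iteration.
Step 2: a() returns 22 (captured at first iteration), b() returns 13 (captured at second).
Step 3: result = 22 + 13 = 35

The answer is 35.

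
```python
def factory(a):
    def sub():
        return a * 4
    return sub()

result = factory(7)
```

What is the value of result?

Step 1: factory(7) binds parameter a = 7.
Step 2: sub() accesses a = 7 from enclosing scope.
Step 3: result = 7 * 4 = 28

The answer is 28.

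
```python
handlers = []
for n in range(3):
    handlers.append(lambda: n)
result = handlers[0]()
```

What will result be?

Step 1: The loop creates 3 lambdas, all referencing the same variable n.
Step 2: After the loop, n = 2 (final value).
Step 3: handlers[0]() looks up n at call time and finds 2. This is the late binding gotcha. result = 2

The answer is 2.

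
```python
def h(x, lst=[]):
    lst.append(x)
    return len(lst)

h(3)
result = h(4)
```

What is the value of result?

Step 1: Mutable default list persists between calls.
Step 2: First call: lst = [3], len = 1. Second call: lst = [3, 4], len = 2.
Step 3: result = 2

The answer is 2.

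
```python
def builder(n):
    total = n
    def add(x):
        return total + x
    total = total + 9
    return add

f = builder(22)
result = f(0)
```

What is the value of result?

Step 1: builder(22) sets total = 22, then total = 22 + 9 = 31.
Step 2: Closures capture by reference, so add sees total = 31.
Step 3: f(0) returns 31 + 0 = 31

The answer is 31.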